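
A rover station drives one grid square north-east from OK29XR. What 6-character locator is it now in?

OK39as

Longitude subsquare x = 23; +1 → 24, wraps to 0 = a, carry into square.
Longitude square 2; +1 → 3.
Latitude subsquare r = 17; +1 → 18 = s.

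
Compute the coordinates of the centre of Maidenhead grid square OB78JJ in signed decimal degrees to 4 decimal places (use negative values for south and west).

Field O=14, B=1: +14·20° lon, +1·10° lat → SW at lon 100°, lat -80°.
Square 7, 8: +7·2° lon, +8·1° lat → SW at lon 114°, lat -72°.
Subsquare j=9, j=9: +9·0.0833333° lon, +9·0.0416667° lat → SW at lon 114.75°, lat -71.625°.
Cell spans 0.0833333° lon × 0.0416667° lat. Centre is SW corner plus half of each.
latitude -71.6042, longitude 114.7917.

-71.6042, 114.7917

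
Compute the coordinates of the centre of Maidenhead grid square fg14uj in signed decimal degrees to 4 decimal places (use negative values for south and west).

-25.6042, -76.2917

Field F=5, G=6: +5·20° lon, +6·10° lat → SW at lon -80°, lat -30°.
Square 1, 4: +1·2° lon, +4·1° lat → SW at lon -78°, lat -26°.
Subsquare u=20, j=9: +20·0.0833333° lon, +9·0.0416667° lat → SW at lon -76.3333°, lat -25.625°.
Cell spans 0.0833333° lon × 0.0416667° lat. Centre is SW corner plus half of each.
latitude -25.6042, longitude -76.2917.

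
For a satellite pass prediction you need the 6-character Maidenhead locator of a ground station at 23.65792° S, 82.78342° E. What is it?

NG16ji

Offset from 180°W / 90°S: lon 262.7834°, lat 66.3421°.
Field: lon ⌊262.7834/20⌋ = 13 → N; lat ⌊66.3421/10⌋ = 6 → G.
Square: lon ⌊2.7834/2⌋ = 1; lat ⌊6.3421/1⌋ = 6.
Subsquare: lon ⌊0.7834/0.0833333⌋ = 9 → j; lat ⌊0.3421/0.0416667⌋ = 8 → i.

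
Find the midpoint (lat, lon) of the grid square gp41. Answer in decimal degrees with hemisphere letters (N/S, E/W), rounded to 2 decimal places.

Field G=6, P=15: +6·20° lon, +15·10° lat → SW at lon -60°, lat 60°.
Square 4, 1: +4·2° lon, +1·1° lat → SW at lon -52°, lat 61°.
Cell spans 2° lon × 1° lat. Centre is SW corner plus half of each.
latitude 61.50° N, longitude 51.00° W.

61.50° N, 51.00° W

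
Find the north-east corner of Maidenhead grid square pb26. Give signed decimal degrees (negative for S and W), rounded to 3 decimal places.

-73.000, 126.000

Field P=15, B=1: +15·20° lon, +1·10° lat → SW at lon 120°, lat -80°.
Square 2, 6: +2·2° lon, +6·1° lat → SW at lon 124°, lat -74°.
Cell spans 2° lon × 1° lat. NE corner is SW corner plus one full cell.
latitude -73.000, longitude 126.000.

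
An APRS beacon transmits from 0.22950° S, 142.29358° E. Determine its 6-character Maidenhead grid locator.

QI19ds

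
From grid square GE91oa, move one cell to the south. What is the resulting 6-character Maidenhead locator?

Latitude subsquare a = 0; −1 → -1, wraps to 23 = x, carry into square.
Latitude square 1; −1 → 0.
The longitude characters are unchanged.

GE90ox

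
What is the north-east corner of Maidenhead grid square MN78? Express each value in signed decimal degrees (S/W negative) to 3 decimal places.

Field M=12, N=13: +12·20° lon, +13·10° lat → SW at lon 60°, lat 40°.
Square 7, 8: +7·2° lon, +8·1° lat → SW at lon 74°, lat 48°.
Cell spans 2° lon × 1° lat. NE corner is SW corner plus one full cell.
latitude 49.000, longitude 76.000.

49.000, 76.000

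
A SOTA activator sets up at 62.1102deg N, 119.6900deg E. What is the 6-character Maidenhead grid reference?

Offset from 180°W / 90°S: lon 299.6900°, lat 152.1102°.
Field (20°×10°, letters A–R): lon ⌊299.6900/20⌋ = 14 → O; lat ⌊152.1102/10⌋ = 15 → P.
Square (2°×1°, digits 0–9): lon ⌊19.6900/2⌋ = 9; lat ⌊2.1102/1⌋ = 2.
Subsquare (5′×2.5′, letters a–x): lon ⌊1.6900/0.0833333⌋ = 20 → u; lat ⌊0.1102/0.0416667⌋ = 2 → c.

OP92uc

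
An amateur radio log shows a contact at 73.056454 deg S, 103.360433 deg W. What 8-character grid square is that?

Add 180° to longitude and 90° to latitude: 76.63957, 16.94355.
Field: lon ⌊76.63957/20⌋ = 3 → D; lat ⌊16.94355/10⌋ = 1 → B.
Square: lon ⌊16.63957/2⌋ = 8; lat ⌊6.94355/1⌋ = 6.
Subsquare: lon ⌊0.63957/0.0833333⌋ = 7 → h; lat ⌊0.94355/0.0416667⌋ = 22 → w.
Extended square: lon ⌊0.05623/0.00833333⌋ = 6; lat ⌊0.02688/0.00416667⌋ = 6.

DB86hw66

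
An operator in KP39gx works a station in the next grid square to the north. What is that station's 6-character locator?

KQ30ga

Latitude subsquare x = 23; +1 → 24, wraps to 0 = a, carry into square.
Latitude square 9; +1 → 10, wraps to 0, carry into field.
Latitude field P = 15; +1 → 16 = Q.
The longitude characters are unchanged.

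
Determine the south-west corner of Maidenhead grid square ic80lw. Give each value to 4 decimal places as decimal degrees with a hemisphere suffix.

69.0833° S, 3.0833° W

Field I=8, C=2: +8·20° lon, +2·10° lat → SW at lon -20°, lat -70°.
Square 8, 0: +8·2° lon, +0·1° lat → SW at lon -4°, lat -70°.
Subsquare l=11, w=22: +11·0.0833333° lon, +22·0.0416667° lat → SW at lon -3.08333°, lat -69.0833°.
latitude 69.0833° S, longitude 3.0833° W.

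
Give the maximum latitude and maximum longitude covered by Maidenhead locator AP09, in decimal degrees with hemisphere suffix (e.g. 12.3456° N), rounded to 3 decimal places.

70.000° N, 178.000° W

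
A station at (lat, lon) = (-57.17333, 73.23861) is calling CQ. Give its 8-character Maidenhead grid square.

MD62ot88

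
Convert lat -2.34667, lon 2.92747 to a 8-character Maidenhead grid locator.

JI17lp16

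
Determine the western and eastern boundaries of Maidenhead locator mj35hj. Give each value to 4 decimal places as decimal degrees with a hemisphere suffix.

Field M=12, J=9: +12·20° lon, +9·10° lat → SW at lon 60°, lat 0°.
Square 3, 5: +3·2° lon, +5·1° lat → SW at lon 66°, lat 5°.
Subsquare h=7, j=9: +7·0.0833333° lon, +9·0.0416667° lat → SW at lon 66.5833°, lat 5.375°.
Cell spans 0.0833333° lon × 0.0416667° lat.
west 66.5833° E, east 66.6667° E.

66.5833° E, 66.6667° E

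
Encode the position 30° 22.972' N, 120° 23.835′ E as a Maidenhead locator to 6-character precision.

PM00ej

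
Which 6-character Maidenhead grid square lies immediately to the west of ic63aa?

IC53xa

Longitude subsquare a = 0; −1 → -1, wraps to 23 = x, carry into square.
Longitude square 6; −1 → 5.
The latitude characters are unchanged.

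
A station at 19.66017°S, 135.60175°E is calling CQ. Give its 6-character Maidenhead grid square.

PH70ti

Add 180° to longitude and 90° to latitude: 315.6018, 70.3398.
Field: lon ⌊315.6018/20⌋ = 15 → P; lat ⌊70.3398/10⌋ = 7 → H.
Square: lon ⌊15.6018/2⌋ = 7; lat ⌊0.3398/1⌋ = 0.
Subsquare: lon ⌊1.6018/0.0833333⌋ = 19 → t; lat ⌊0.3398/0.0416667⌋ = 8 → i.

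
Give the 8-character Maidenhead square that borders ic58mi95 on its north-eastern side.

IC58ni06

Longitude extended square 9; +1 → 10, wraps to 0, carry into subsquare.
Longitude subsquare m = 12; +1 → 13 = n.
Latitude extended square 5; +1 → 6.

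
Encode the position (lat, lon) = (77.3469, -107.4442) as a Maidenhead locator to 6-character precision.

DQ67gi

Offset from 180°W / 90°S: lon 72.5558°, lat 167.3469°.
Field (20°×10°, letters A–R): 72.5558/20 → 3 → D, 167.3469/10 → 16 → Q; chars DQ.
Square (2°×1°, digits 0–9): 12.5558/2 → 6, 7.3469/1 → 7; chars 67.
Subsquare (5′×2.5′, letters a–x): 0.5558/0.0833333 → 6 → g, 0.3469/0.0416667 → 8 → i; chars gi.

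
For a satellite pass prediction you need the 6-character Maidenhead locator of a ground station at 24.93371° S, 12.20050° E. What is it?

JG65cb

Offset from 180°W / 90°S: lon 192.2005°, lat 65.0663°.
Field: lon ⌊192.2005/20⌋ = 9 → J; lat ⌊65.0663/10⌋ = 6 → G.
Square: lon ⌊12.2005/2⌋ = 6; lat ⌊5.0663/1⌋ = 5.
Subsquare: lon ⌊0.2005/0.0833333⌋ = 2 → c; lat ⌊0.0663/0.0416667⌋ = 1 → b.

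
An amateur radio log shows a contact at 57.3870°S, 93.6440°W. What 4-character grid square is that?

Add 180° to longitude and 90° to latitude: 86.36, 32.61.
Field: lon ⌊86.36/20⌋ = 4 → E; lat ⌊32.61/10⌋ = 3 → D.
Square: lon ⌊6.36/2⌋ = 3; lat ⌊2.61/1⌋ = 2.

ED32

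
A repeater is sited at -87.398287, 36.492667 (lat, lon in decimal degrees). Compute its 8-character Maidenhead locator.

Offset from 180°W / 90°S: lon 216.49267°, lat 2.60171°.
Field: 216.49267/20 → 10 → K, 2.60171/10 → 0 → A; chars KA.
Square: 16.49267/2 → 8, 2.60171/1 → 2; chars 82.
Subsquare: 0.49267/0.0833333 → 5 → f, 0.60171/0.0416667 → 14 → o; chars fo.
Extended square: 0.07600/0.00833333 → 9, 0.01838/0.00416667 → 4; chars 94.

KA82fo94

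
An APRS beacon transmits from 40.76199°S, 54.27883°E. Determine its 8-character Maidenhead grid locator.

LE79df37

Add 180° to longitude and 90° to latitude: 234.27883, 49.23801.
Field (20°×10°, letters A–R): lon ⌊234.27883/20⌋ = 11 → L; lat ⌊49.23801/10⌋ = 4 → E.
Square (2°×1°, digits 0–9): lon ⌊14.27883/2⌋ = 7; lat ⌊9.23801/1⌋ = 9.
Subsquare (5′×2.5′, letters a–x): lon ⌊0.27883/0.0833333⌋ = 3 → d; lat ⌊0.23801/0.0416667⌋ = 5 → f.
Extended square (30″×15″, digits 0–9): lon ⌊0.02883/0.00833333⌋ = 3; lat ⌊0.02968/0.00416667⌋ = 7.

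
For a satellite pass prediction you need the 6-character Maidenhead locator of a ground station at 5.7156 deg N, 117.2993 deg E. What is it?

OJ85pr

Shift to the Maidenhead origin (180°W, 90°S): lon 297.2993, lat 95.7156.
Field: lon ⌊297.2993/20⌋ = 14 → O; lat ⌊95.7156/10⌋ = 9 → J.
Square: lon ⌊17.2993/2⌋ = 8; lat ⌊5.7156/1⌋ = 5.
Subsquare: lon ⌊1.2993/0.0833333⌋ = 15 → p; lat ⌊0.7156/0.0416667⌋ = 17 → r.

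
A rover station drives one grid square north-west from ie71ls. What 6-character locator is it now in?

IE71kt

Longitude subsquare l = 11; −1 → 10 = k.
Latitude subsquare s = 18; +1 → 19 = t.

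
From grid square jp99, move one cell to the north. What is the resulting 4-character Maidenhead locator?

JQ90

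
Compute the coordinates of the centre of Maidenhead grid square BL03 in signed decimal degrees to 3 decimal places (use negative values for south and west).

Field B=1, L=11: +1·20° lon, +11·10° lat → SW at lon -160°, lat 20°.
Square 0, 3: +0·2° lon, +3·1° lat → SW at lon -160°, lat 23°.
Cell spans 2° lon × 1° lat. Centre is SW corner plus half of each.
latitude 23.500, longitude -159.000.

23.500, -159.000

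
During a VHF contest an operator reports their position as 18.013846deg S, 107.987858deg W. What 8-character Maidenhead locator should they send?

DH61ax16

Shift to the Maidenhead origin (180°W, 90°S): lon 72.01214, lat 71.98615.
Field: lon ⌊72.01214/20⌋ = 3 → D; lat ⌊71.98615/10⌋ = 7 → H.
Square: lon ⌊12.01214/2⌋ = 6; lat ⌊1.98615/1⌋ = 1.
Subsquare: lon ⌊0.01214/0.0833333⌋ = 0 → a; lat ⌊0.98615/0.0416667⌋ = 23 → x.
Extended square: lon ⌊0.01214/0.00833333⌋ = 1; lat ⌊0.02782/0.00416667⌋ = 6.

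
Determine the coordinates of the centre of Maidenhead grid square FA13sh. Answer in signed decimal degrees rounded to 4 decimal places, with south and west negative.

-86.6875, -76.4583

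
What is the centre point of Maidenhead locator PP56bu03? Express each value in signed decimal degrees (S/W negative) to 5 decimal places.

Field P=15, P=15: +15·20° lon, +15·10° lat → SW at lon 120°, lat 60°.
Square 5, 6: +5·2° lon, +6·1° lat → SW at lon 130°, lat 66°.
Subsquare b=1, u=20: +1·0.0833333° lon, +20·0.0416667° lat → SW at lon 130.083°, lat 66.8333°.
Extended square 0, 3: +0·0.00833333° lon, +3·0.00416667° lat → SW at lon 130.083°, lat 66.8458°.
Cell spans 0.00833333° lon × 0.00416667° lat. Centre is SW corner plus half of each.
latitude 66.84792, longitude 130.08750.

66.84792, 130.08750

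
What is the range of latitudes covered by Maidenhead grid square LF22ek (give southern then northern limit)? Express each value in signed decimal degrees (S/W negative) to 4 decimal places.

-37.5833, -37.5417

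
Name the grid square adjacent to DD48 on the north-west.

DD39

Longitude square 4; −1 → 3.
Latitude square 8; +1 → 9.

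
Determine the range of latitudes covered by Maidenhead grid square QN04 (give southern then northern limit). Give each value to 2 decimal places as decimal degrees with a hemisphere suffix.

44.00° N, 45.00° N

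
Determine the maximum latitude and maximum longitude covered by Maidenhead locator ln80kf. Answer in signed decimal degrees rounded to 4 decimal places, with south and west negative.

40.2500, 56.9167

Field L=11, N=13: +11·20° lon, +13·10° lat → SW at lon 40°, lat 40°.
Square 8, 0: +8·2° lon, +0·1° lat → SW at lon 56°, lat 40°.
Subsquare k=10, f=5: +10·0.0833333° lon, +5·0.0416667° lat → SW at lon 56.8333°, lat 40.2083°.
Cell spans 0.0833333° lon × 0.0416667° lat. NE corner is SW corner plus one full cell.
latitude 40.2500, longitude 56.9167.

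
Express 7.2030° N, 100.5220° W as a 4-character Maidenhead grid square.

Offset from 180°W / 90°S: lon 79.48°, lat 97.20°.
Field: lon ⌊79.48/20⌋ = 3 → D; lat ⌊97.20/10⌋ = 9 → J.
Square: lon ⌊19.48/2⌋ = 9; lat ⌊7.20/1⌋ = 7.

DJ97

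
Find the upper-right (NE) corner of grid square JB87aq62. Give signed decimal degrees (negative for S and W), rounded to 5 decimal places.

-72.32083, 16.05833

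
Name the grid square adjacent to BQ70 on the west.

Longitude square 7; −1 → 6.
The latitude characters are unchanged.

BQ60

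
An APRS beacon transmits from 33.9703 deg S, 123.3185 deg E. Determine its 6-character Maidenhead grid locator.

PF16pa

Add 180° to longitude and 90° to latitude: 303.3185, 56.0297.
Field: 303.3185/20 → 15 → P, 56.0297/10 → 5 → F; chars PF.
Square: 3.3185/2 → 1, 6.0297/1 → 6; chars 16.
Subsquare: 1.3185/0.0833333 → 15 → p, 0.0297/0.0416667 → 0 → a; chars pa.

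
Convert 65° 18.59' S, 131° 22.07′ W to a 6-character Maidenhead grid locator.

CC44hq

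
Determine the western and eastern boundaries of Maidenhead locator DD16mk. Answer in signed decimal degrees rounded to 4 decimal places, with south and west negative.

-117.0000, -116.9167

Field D=3, D=3: +3·20° lon, +3·10° lat → SW at lon -120°, lat -60°.
Square 1, 6: +1·2° lon, +6·1° lat → SW at lon -118°, lat -54°.
Subsquare m=12, k=10: +12·0.0833333° lon, +10·0.0416667° lat → SW at lon -117°, lat -53.5833°.
Cell spans 0.0833333° lon × 0.0416667° lat.
west -117.0000, east -116.9167.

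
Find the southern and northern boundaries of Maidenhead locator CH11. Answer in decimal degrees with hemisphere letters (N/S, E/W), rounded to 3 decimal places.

19.000° S, 18.000° S

Field C=2, H=7: +2·20° lon, +7·10° lat → SW at lon -140°, lat -20°.
Square 1, 1: +1·2° lon, +1·1° lat → SW at lon -138°, lat -19°.
Cell spans 2° lon × 1° lat.
south 19.000° S, north 18.000° S.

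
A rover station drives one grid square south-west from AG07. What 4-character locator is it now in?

RG96

Longitude square 0; −1 → -1, wraps to 9, carry into field.
Longitude field A = 0; −1 → -1, wraps to 17 = R, wrapping around the antimeridian.
Latitude square 7; −1 → 6.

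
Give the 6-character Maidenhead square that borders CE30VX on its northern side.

Latitude subsquare x = 23; +1 → 24, wraps to 0 = a, carry into square.
Latitude square 0; +1 → 1.
The longitude characters are unchanged.

CE31va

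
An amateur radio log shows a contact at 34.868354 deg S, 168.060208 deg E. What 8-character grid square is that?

Offset from 180°W / 90°S: lon 348.06021°, lat 55.13165°.
Field (20°×10°, letters A–R): 348.06021/20 → 17 → R, 55.13165/10 → 5 → F; chars RF.
Square (2°×1°, digits 0–9): 8.06021/2 → 4, 5.13165/1 → 5; chars 45.
Subsquare (5′×2.5′, letters a–x): 0.06021/0.0833333 → 0 → a, 0.13165/0.0416667 → 3 → d; chars ad.
Extended square (30″×15″, digits 0–9): 0.06021/0.00833333 → 7, 0.00665/0.00416667 → 1; chars 71.

RF45ad71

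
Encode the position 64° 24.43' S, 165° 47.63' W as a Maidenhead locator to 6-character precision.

Shift to the Maidenhead origin (180°W, 90°S): lon 14.2062, lat 25.5928.
Field: 14.2062/20 → 0 → A, 25.5928/10 → 2 → C; chars AC.
Square: 14.2062/2 → 7, 5.5928/1 → 5; chars 75.
Subsquare: 0.2062/0.0833333 → 2 → c, 0.5928/0.0416667 → 14 → o; chars co.

AC75co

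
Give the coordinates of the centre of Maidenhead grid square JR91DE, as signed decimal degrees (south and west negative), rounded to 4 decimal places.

Field J=9, R=17: +9·20° lon, +17·10° lat → SW at lon 0°, lat 80°.
Square 9, 1: +9·2° lon, +1·1° lat → SW at lon 18°, lat 81°.
Subsquare d=3, e=4: +3·0.0833333° lon, +4·0.0416667° lat → SW at lon 18.25°, lat 81.1667°.
Cell spans 0.0833333° lon × 0.0416667° lat. Centre is SW corner plus half of each.
latitude 81.1875, longitude 18.2917.

81.1875, 18.2917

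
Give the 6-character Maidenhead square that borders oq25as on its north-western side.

OQ15xt

Longitude subsquare a = 0; −1 → -1, wraps to 23 = x, carry into square.
Longitude square 2; −1 → 1.
Latitude subsquare s = 18; +1 → 19 = t.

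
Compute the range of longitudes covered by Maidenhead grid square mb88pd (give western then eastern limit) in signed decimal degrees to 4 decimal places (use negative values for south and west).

77.2500, 77.3333

Field M=12, B=1: +12·20° lon, +1·10° lat → SW at lon 60°, lat -80°.
Square 8, 8: +8·2° lon, +8·1° lat → SW at lon 76°, lat -72°.
Subsquare p=15, d=3: +15·0.0833333° lon, +3·0.0416667° lat → SW at lon 77.25°, lat -71.875°.
Cell spans 0.0833333° lon × 0.0416667° lat.
west 77.2500, east 77.3333.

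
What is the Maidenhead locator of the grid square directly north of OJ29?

Latitude square 9; +1 → 10, wraps to 0, carry into field.
Latitude field J = 9; +1 → 10 = K.
The longitude characters are unchanged.

OK20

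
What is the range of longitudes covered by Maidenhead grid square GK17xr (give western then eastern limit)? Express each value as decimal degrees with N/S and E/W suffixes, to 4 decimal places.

56.0833° W, 56.0000° W

Field G=6, K=10: +6·20° lon, +10·10° lat → SW at lon -60°, lat 10°.
Square 1, 7: +1·2° lon, +7·1° lat → SW at lon -58°, lat 17°.
Subsquare x=23, r=17: +23·0.0833333° lon, +17·0.0416667° lat → SW at lon -56.0833°, lat 17.7083°.
Cell spans 0.0833333° lon × 0.0416667° lat.
west 56.0833° W, east 56.0000° W.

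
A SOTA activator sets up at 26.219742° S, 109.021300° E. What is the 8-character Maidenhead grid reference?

Offset from 180°W / 90°S: lon 289.02130°, lat 63.78026°.
Field (20°×10°, letters A–R): lon ⌊289.02130/20⌋ = 14 → O; lat ⌊63.78026/10⌋ = 6 → G.
Square (2°×1°, digits 0–9): lon ⌊9.02130/2⌋ = 4; lat ⌊3.78026/1⌋ = 3.
Subsquare (5′×2.5′, letters a–x): lon ⌊1.02130/0.0833333⌋ = 12 → m; lat ⌊0.78026/0.0416667⌋ = 18 → s.
Extended square (30″×15″, digits 0–9): lon ⌊0.02130/0.00833333⌋ = 2; lat ⌊0.03026/0.00416667⌋ = 7.

OG43ms27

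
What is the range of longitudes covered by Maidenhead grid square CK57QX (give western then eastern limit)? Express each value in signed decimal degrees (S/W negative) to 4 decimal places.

-128.6667, -128.5833

Field C=2, K=10: +2·20° lon, +10·10° lat → SW at lon -140°, lat 10°.
Square 5, 7: +5·2° lon, +7·1° lat → SW at lon -130°, lat 17°.
Subsquare q=16, x=23: +16·0.0833333° lon, +23·0.0416667° lat → SW at lon -128.667°, lat 17.9583°.
Cell spans 0.0833333° lon × 0.0416667° lat.
west -128.6667, east -128.5833.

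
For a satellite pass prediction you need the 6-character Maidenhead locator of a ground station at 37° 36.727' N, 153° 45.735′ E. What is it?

QM67vo

Offset from 180°W / 90°S: lon 333.7622°, lat 127.6121°.
Field (20°×10°, letters A–R): 333.7622/20 → 16 → Q, 127.6121/10 → 12 → M; chars QM.
Square (2°×1°, digits 0–9): 13.7622/2 → 6, 7.6121/1 → 7; chars 67.
Subsquare (5′×2.5′, letters a–x): 1.7622/0.0833333 → 21 → v, 0.6121/0.0416667 → 14 → o; chars vo.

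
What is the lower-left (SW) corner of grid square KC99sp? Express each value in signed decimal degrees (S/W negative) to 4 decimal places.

Field K=10, C=2: +10·20° lon, +2·10° lat → SW at lon 20°, lat -70°.
Square 9, 9: +9·2° lon, +9·1° lat → SW at lon 38°, lat -61°.
Subsquare s=18, p=15: +18·0.0833333° lon, +15·0.0416667° lat → SW at lon 39.5°, lat -60.375°.
latitude -60.3750, longitude 39.5000.

-60.3750, 39.5000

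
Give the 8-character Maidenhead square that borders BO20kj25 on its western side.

BO20kj15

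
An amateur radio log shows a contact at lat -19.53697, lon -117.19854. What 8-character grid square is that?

DH10jl61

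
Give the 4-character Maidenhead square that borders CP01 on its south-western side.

Longitude square 0; −1 → -1, wraps to 9, carry into field.
Longitude field C = 2; −1 → 1 = B.
Latitude square 1; −1 → 0.

BP90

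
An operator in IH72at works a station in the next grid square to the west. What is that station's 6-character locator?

Longitude subsquare a = 0; −1 → -1, wraps to 23 = x, carry into square.
Longitude square 7; −1 → 6.
The latitude characters are unchanged.

IH62xt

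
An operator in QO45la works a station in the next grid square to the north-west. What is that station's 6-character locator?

Longitude subsquare l = 11; −1 → 10 = k.
Latitude subsquare a = 0; +1 → 1 = b.

QO45kb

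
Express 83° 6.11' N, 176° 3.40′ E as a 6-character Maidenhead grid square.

RR83ac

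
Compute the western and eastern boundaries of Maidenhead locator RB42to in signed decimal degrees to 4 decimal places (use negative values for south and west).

169.5833, 169.6667

Field R=17, B=1: +17·20° lon, +1·10° lat → SW at lon 160°, lat -80°.
Square 4, 2: +4·2° lon, +2·1° lat → SW at lon 168°, lat -78°.
Subsquare t=19, o=14: +19·0.0833333° lon, +14·0.0416667° lat → SW at lon 169.583°, lat -77.4167°.
Cell spans 0.0833333° lon × 0.0416667° lat.
west 169.5833, east 169.6667.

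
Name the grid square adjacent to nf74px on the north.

Latitude subsquare x = 23; +1 → 24, wraps to 0 = a, carry into square.
Latitude square 4; +1 → 5.
The longitude characters are unchanged.

NF75pa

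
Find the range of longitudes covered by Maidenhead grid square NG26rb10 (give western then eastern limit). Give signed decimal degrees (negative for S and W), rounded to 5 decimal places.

Field N=13, G=6: +13·20° lon, +6·10° lat → SW at lon 80°, lat -30°.
Square 2, 6: +2·2° lon, +6·1° lat → SW at lon 84°, lat -24°.
Subsquare r=17, b=1: +17·0.0833333° lon, +1·0.0416667° lat → SW at lon 85.4167°, lat -23.9583°.
Extended square 1, 0: +1·0.00833333° lon, +0·0.00416667° lat → SW at lon 85.425°, lat -23.9583°.
Cell spans 0.00833333° lon × 0.00416667° lat.
west 85.42500, east 85.43333.

85.42500, 85.43333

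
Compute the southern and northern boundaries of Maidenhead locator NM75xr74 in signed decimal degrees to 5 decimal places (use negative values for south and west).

35.72500, 35.72917

Field N=13, M=12: +13·20° lon, +12·10° lat → SW at lon 80°, lat 30°.
Square 7, 5: +7·2° lon, +5·1° lat → SW at lon 94°, lat 35°.
Subsquare x=23, r=17: +23·0.0833333° lon, +17·0.0416667° lat → SW at lon 95.9167°, lat 35.7083°.
Extended square 7, 4: +7·0.00833333° lon, +4·0.00416667° lat → SW at lon 95.975°, lat 35.725°.
Cell spans 0.00833333° lon × 0.00416667° lat.
south 35.72500, north 35.72917.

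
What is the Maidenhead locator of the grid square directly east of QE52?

Longitude square 5; +1 → 6.
The latitude characters are unchanged.

QE62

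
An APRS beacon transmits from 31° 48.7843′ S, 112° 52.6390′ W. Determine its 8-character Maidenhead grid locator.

DF38ne44

Shift to the Maidenhead origin (180°W, 90°S): lon 67.12268, lat 58.18693.
Field: lon ⌊67.12268/20⌋ = 3 → D; lat ⌊58.18693/10⌋ = 5 → F.
Square: lon ⌊7.12268/2⌋ = 3; lat ⌊8.18693/1⌋ = 8.
Subsquare: lon ⌊1.12268/0.0833333⌋ = 13 → n; lat ⌊0.18693/0.0416667⌋ = 4 → e.
Extended square: lon ⌊0.03935/0.00833333⌋ = 4; lat ⌊0.02026/0.00416667⌋ = 4.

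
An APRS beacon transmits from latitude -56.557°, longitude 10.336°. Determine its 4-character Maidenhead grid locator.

Shift to the Maidenhead origin (180°W, 90°S): lon 190.34, lat 33.44.
Field (20°×10°, letters A–R): lon ⌊190.34/20⌋ = 9 → J; lat ⌊33.44/10⌋ = 3 → D.
Square (2°×1°, digits 0–9): lon ⌊10.34/2⌋ = 5; lat ⌊3.44/1⌋ = 3.

JD53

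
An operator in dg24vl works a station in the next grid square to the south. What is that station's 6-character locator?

DG24vk

Latitude subsquare l = 11; −1 → 10 = k.
The longitude characters are unchanged.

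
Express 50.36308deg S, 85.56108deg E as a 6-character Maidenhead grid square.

ND29sp

Shift to the Maidenhead origin (180°W, 90°S): lon 265.5611, lat 39.6369.
Field: lon ⌊265.5611/20⌋ = 13 → N; lat ⌊39.6369/10⌋ = 3 → D.
Square: lon ⌊5.5611/2⌋ = 2; lat ⌊9.6369/1⌋ = 9.
Subsquare: lon ⌊1.5611/0.0833333⌋ = 18 → s; lat ⌊0.6369/0.0416667⌋ = 15 → p.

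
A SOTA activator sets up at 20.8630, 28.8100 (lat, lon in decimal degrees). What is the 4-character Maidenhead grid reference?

KL40

Offset from 180°W / 90°S: lon 208.81°, lat 110.86°.
Field: 208.81/20 → 10 → K, 110.86/10 → 11 → L; chars KL.
Square: 8.81/2 → 4, 0.86/1 → 0; chars 40.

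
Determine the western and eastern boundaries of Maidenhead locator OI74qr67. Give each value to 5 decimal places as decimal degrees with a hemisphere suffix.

Field O=14, I=8: +14·20° lon, +8·10° lat → SW at lon 100°, lat -10°.
Square 7, 4: +7·2° lon, +4·1° lat → SW at lon 114°, lat -6°.
Subsquare q=16, r=17: +16·0.0833333° lon, +17·0.0416667° lat → SW at lon 115.333°, lat -5.29167°.
Extended square 6, 7: +6·0.00833333° lon, +7·0.00416667° lat → SW at lon 115.383°, lat -5.2625°.
Cell spans 0.00833333° lon × 0.00416667° lat.
west 115.38333° E, east 115.39167° E.

115.38333° E, 115.39167° E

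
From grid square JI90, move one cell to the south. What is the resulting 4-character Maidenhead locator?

Latitude square 0; −1 → -1, wraps to 9, carry into field.
Latitude field I = 8; −1 → 7 = H.
The longitude characters are unchanged.

JH99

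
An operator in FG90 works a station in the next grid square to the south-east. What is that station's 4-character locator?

GF09

Longitude square 9; +1 → 10, wraps to 0, carry into field.
Longitude field F = 5; +1 → 6 = G.
Latitude square 0; −1 → -1, wraps to 9, carry into field.
Latitude field G = 6; −1 → 5 = F.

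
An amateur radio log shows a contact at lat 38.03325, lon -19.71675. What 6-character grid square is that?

Add 180° to longitude and 90° to latitude: 160.2833, 128.0333.
Field: lon ⌊160.2833/20⌋ = 8 → I; lat ⌊128.0333/10⌋ = 12 → M.
Square: lon ⌊0.2833/2⌋ = 0; lat ⌊8.0333/1⌋ = 8.
Subsquare: lon ⌊0.2833/0.0833333⌋ = 3 → d; lat ⌊0.0333/0.0416667⌋ = 0 → a.

IM08da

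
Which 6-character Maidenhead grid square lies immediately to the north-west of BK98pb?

BK98oc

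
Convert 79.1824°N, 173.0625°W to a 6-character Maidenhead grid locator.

AQ39le

Add 180° to longitude and 90° to latitude: 6.9375, 169.1824.
Field: 6.9375/20 → 0 → A, 169.1824/10 → 16 → Q; chars AQ.
Square: 6.9375/2 → 3, 9.1824/1 → 9; chars 39.
Subsquare: 0.9375/0.0833333 → 11 → l, 0.1824/0.0416667 → 4 → e; chars le.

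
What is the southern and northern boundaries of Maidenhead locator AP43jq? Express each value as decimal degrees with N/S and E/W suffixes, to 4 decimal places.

63.6667° N, 63.7083° N

Field A=0, P=15: +0·20° lon, +15·10° lat → SW at lon -180°, lat 60°.
Square 4, 3: +4·2° lon, +3·1° lat → SW at lon -172°, lat 63°.
Subsquare j=9, q=16: +9·0.0833333° lon, +16·0.0416667° lat → SW at lon -171.25°, lat 63.6667°.
Cell spans 0.0833333° lon × 0.0416667° lat.
south 63.6667° N, north 63.7083° N.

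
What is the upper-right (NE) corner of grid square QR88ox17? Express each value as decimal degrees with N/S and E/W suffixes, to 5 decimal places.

88.99167° N, 157.18333° E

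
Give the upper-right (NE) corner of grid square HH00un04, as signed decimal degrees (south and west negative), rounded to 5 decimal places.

-19.43750, -38.32500

Field H=7, H=7: +7·20° lon, +7·10° lat → SW at lon -40°, lat -20°.
Square 0, 0: +0·2° lon, +0·1° lat → SW at lon -40°, lat -20°.
Subsquare u=20, n=13: +20·0.0833333° lon, +13·0.0416667° lat → SW at lon -38.3333°, lat -19.4583°.
Extended square 0, 4: +0·0.00833333° lon, +4·0.00416667° lat → SW at lon -38.3333°, lat -19.4417°.
Cell spans 0.00833333° lon × 0.00416667° lat. NE corner is SW corner plus one full cell.
latitude -19.43750, longitude -38.32500.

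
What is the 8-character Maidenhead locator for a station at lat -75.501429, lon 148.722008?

QB44il69

Offset from 180°W / 90°S: lon 328.72201°, lat 14.49857°.
Field: 328.72201/20 → 16 → Q, 14.49857/10 → 1 → B; chars QB.
Square: 8.72201/2 → 4, 4.49857/1 → 4; chars 44.
Subsquare: 0.72201/0.0833333 → 8 → i, 0.49857/0.0416667 → 11 → l; chars il.
Extended square: 0.05534/0.00833333 → 6, 0.04024/0.00416667 → 9; chars 69.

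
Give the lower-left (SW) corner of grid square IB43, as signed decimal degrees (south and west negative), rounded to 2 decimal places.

-77.00, -12.00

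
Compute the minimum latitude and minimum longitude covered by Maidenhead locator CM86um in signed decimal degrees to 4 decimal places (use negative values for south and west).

36.5000, -122.3333

Field C=2, M=12: +2·20° lon, +12·10° lat → SW at lon -140°, lat 30°.
Square 8, 6: +8·2° lon, +6·1° lat → SW at lon -124°, lat 36°.
Subsquare u=20, m=12: +20·0.0833333° lon, +12·0.0416667° lat → SW at lon -122.333°, lat 36.5°.
latitude 36.5000, longitude -122.3333.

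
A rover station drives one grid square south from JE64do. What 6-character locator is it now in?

Latitude subsquare o = 14; −1 → 13 = n.
The longitude characters are unchanged.

JE64dn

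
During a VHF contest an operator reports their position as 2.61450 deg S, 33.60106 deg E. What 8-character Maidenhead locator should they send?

Add 180° to longitude and 90° to latitude: 213.60106, 87.38550.
Field: lon ⌊213.60106/20⌋ = 10 → K; lat ⌊87.38550/10⌋ = 8 → I.
Square: lon ⌊13.60106/2⌋ = 6; lat ⌊7.38550/1⌋ = 7.
Subsquare: lon ⌊1.60106/0.0833333⌋ = 19 → t; lat ⌊0.38550/0.0416667⌋ = 9 → j.
Extended square: lon ⌊0.01773/0.00833333⌋ = 2; lat ⌊0.01050/0.00416667⌋ = 2.

KI67tj22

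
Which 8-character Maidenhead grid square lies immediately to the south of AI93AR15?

AI93ar14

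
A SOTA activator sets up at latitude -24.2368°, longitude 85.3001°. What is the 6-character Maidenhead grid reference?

NG25ps

Add 180° to longitude and 90° to latitude: 265.3001, 65.7632.
Field: 265.3001/20 → 13 → N, 65.7632/10 → 6 → G; chars NG.
Square: 5.3001/2 → 2, 5.7632/1 → 5; chars 25.
Subsquare: 1.3001/0.0833333 → 15 → p, 0.7632/0.0416667 → 18 → s; chars ps.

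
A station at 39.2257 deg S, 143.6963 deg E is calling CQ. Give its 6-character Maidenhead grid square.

Shift to the Maidenhead origin (180°W, 90°S): lon 323.6963, lat 50.7743.
Field (20°×10°, letters A–R): 323.6963/20 → 16 → Q, 50.7743/10 → 5 → F; chars QF.
Square (2°×1°, digits 0–9): 3.6963/2 → 1, 0.7743/1 → 0; chars 10.
Subsquare (5′×2.5′, letters a–x): 1.6963/0.0833333 → 20 → u, 0.7743/0.0416667 → 18 → s; chars us.

QF10us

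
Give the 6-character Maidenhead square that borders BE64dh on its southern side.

BE64dg

Latitude subsquare h = 7; −1 → 6 = g.
The longitude characters are unchanged.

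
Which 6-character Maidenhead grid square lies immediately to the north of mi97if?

MI97ig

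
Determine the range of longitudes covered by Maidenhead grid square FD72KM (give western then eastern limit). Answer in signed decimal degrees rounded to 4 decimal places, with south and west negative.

-65.1667, -65.0833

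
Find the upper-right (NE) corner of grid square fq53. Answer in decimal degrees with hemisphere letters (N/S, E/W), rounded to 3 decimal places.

74.000° N, 68.000° W

Field F=5, Q=16: +5·20° lon, +16·10° lat → SW at lon -80°, lat 70°.
Square 5, 3: +5·2° lon, +3·1° lat → SW at lon -70°, lat 73°.
Cell spans 2° lon × 1° lat. NE corner is SW corner plus one full cell.
latitude 74.000° N, longitude 68.000° W.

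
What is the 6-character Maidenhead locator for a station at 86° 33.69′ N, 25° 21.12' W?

HR76hn

Shift to the Maidenhead origin (180°W, 90°S): lon 154.6480, lat 176.5615.
Field: 154.6480/20 → 7 → H, 176.5615/10 → 17 → R; chars HR.
Square: 14.6480/2 → 7, 6.5615/1 → 6; chars 76.
Subsquare: 0.6480/0.0833333 → 7 → h, 0.5615/0.0416667 → 13 → n; chars hn.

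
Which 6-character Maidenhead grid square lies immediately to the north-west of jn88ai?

JN78xj

Longitude subsquare a = 0; −1 → -1, wraps to 23 = x, carry into square.
Longitude square 8; −1 → 7.
Latitude subsquare i = 8; +1 → 9 = j.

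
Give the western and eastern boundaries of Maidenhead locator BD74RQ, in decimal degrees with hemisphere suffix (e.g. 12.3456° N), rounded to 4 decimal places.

144.5833° W, 144.5000° W

Field B=1, D=3: +1·20° lon, +3·10° lat → SW at lon -160°, lat -60°.
Square 7, 4: +7·2° lon, +4·1° lat → SW at lon -146°, lat -56°.
Subsquare r=17, q=16: +17·0.0833333° lon, +16·0.0416667° lat → SW at lon -144.583°, lat -55.3333°.
Cell spans 0.0833333° lon × 0.0416667° lat.
west 144.5833° W, east 144.5000° W.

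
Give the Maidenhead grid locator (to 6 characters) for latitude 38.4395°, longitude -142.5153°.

Offset from 180°W / 90°S: lon 37.4847°, lat 128.4395°.
Field: lon ⌊37.4847/20⌋ = 1 → B; lat ⌊128.4395/10⌋ = 12 → M.
Square: lon ⌊17.4847/2⌋ = 8; lat ⌊8.4395/1⌋ = 8.
Subsquare: lon ⌊1.4847/0.0833333⌋ = 17 → r; lat ⌊0.4395/0.0416667⌋ = 10 → k.

BM88rk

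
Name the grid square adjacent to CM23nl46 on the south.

CM23nl45

Latitude extended square 6; −1 → 5.
The longitude characters are unchanged.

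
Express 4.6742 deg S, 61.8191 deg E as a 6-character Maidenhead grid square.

Add 180° to longitude and 90° to latitude: 241.8191, 85.3258.
Field: 241.8191/20 → 12 → M, 85.3258/10 → 8 → I; chars MI.
Square: 1.8191/2 → 0, 5.3258/1 → 5; chars 05.
Subsquare: 1.8191/0.0833333 → 21 → v, 0.3258/0.0416667 → 7 → h; chars vh.

MI05vh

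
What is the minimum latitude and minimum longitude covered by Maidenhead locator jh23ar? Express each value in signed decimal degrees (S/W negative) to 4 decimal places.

Field J=9, H=7: +9·20° lon, +7·10° lat → SW at lon 0°, lat -20°.
Square 2, 3: +2·2° lon, +3·1° lat → SW at lon 4°, lat -17°.
Subsquare a=0, r=17: +0·0.0833333° lon, +17·0.0416667° lat → SW at lon 4°, lat -16.2917°.
latitude -16.2917, longitude 4.0000.

-16.2917, 4.0000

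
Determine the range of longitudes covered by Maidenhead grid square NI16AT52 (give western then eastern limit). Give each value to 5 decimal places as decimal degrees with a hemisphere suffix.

82.04167° E, 82.05000° E

Field N=13, I=8: +13·20° lon, +8·10° lat → SW at lon 80°, lat -10°.
Square 1, 6: +1·2° lon, +6·1° lat → SW at lon 82°, lat -4°.
Subsquare a=0, t=19: +0·0.0833333° lon, +19·0.0416667° lat → SW at lon 82°, lat -3.20833°.
Extended square 5, 2: +5·0.00833333° lon, +2·0.00416667° lat → SW at lon 82.0417°, lat -3.2°.
Cell spans 0.00833333° lon × 0.00416667° lat.
west 82.04167° E, east 82.05000° E.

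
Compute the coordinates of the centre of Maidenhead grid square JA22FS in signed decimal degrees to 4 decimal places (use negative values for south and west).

Field J=9, A=0: +9·20° lon, +0·10° lat → SW at lon 0°, lat -90°.
Square 2, 2: +2·2° lon, +2·1° lat → SW at lon 4°, lat -88°.
Subsquare f=5, s=18: +5·0.0833333° lon, +18·0.0416667° lat → SW at lon 4.41667°, lat -87.25°.
Cell spans 0.0833333° lon × 0.0416667° lat. Centre is SW corner plus half of each.
latitude -87.2292, longitude 4.4583.

-87.2292, 4.4583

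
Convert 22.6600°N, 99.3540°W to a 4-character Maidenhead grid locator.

Add 180° to longitude and 90° to latitude: 80.65, 112.66.
Field: lon ⌊80.65/20⌋ = 4 → E; lat ⌊112.66/10⌋ = 11 → L.
Square: lon ⌊0.65/2⌋ = 0; lat ⌊2.66/1⌋ = 2.

EL02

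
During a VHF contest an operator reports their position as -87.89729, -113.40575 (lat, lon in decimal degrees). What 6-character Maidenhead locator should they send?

Shift to the Maidenhead origin (180°W, 90°S): lon 66.5943, lat 2.1027.
Field: lon ⌊66.5943/20⌋ = 3 → D; lat ⌊2.1027/10⌋ = 0 → A.
Square: lon ⌊6.5943/2⌋ = 3; lat ⌊2.1027/1⌋ = 2.
Subsquare: lon ⌊0.5943/0.0833333⌋ = 7 → h; lat ⌊0.1027/0.0416667⌋ = 2 → c.

DA32hc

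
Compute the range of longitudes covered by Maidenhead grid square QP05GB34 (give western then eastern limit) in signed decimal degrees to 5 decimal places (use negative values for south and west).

140.52500, 140.53333

Field Q=16, P=15: +16·20° lon, +15·10° lat → SW at lon 140°, lat 60°.
Square 0, 5: +0·2° lon, +5·1° lat → SW at lon 140°, lat 65°.
Subsquare g=6, b=1: +6·0.0833333° lon, +1·0.0416667° lat → SW at lon 140.5°, lat 65.0417°.
Extended square 3, 4: +3·0.00833333° lon, +4·0.00416667° lat → SW at lon 140.525°, lat 65.0583°.
Cell spans 0.00833333° lon × 0.00416667° lat.
west 140.52500, east 140.53333.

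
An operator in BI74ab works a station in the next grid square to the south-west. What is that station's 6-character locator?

BI64xa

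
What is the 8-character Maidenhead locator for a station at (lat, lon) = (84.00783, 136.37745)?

PR84ea51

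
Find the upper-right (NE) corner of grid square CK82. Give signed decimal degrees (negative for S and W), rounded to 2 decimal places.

Field C=2, K=10: +2·20° lon, +10·10° lat → SW at lon -140°, lat 10°.
Square 8, 2: +8·2° lon, +2·1° lat → SW at lon -124°, lat 12°.
Cell spans 2° lon × 1° lat. NE corner is SW corner plus one full cell.
latitude 13.00, longitude -122.00.

13.00, -122.00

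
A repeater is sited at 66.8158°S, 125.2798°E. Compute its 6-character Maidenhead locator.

PC23pe

Offset from 180°W / 90°S: lon 305.2798°, lat 23.1842°.
Field (20°×10°, letters A–R): 305.2798/20 → 15 → P, 23.1842/10 → 2 → C; chars PC.
Square (2°×1°, digits 0–9): 5.2798/2 → 2, 3.1842/1 → 3; chars 23.
Subsquare (5′×2.5′, letters a–x): 1.2798/0.0833333 → 15 → p, 0.1842/0.0416667 → 4 → e; chars pe.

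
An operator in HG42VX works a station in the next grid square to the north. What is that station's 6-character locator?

HG43va

Latitude subsquare x = 23; +1 → 24, wraps to 0 = a, carry into square.
Latitude square 2; +1 → 3.
The longitude characters are unchanged.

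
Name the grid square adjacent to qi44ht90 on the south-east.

QI44is09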